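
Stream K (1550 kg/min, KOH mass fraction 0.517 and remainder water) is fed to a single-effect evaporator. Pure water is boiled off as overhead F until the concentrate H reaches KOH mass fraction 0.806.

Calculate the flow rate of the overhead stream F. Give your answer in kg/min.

KOH is conserved: 1550×0.517 = 801.35 kg/min all reports to the concentrate.
Concentrate = 801.35/(target fraction) = 994.23 kg/min.
Overhead = 1550 − 994.23 = 555.77 kg/min.

555.8 kg/min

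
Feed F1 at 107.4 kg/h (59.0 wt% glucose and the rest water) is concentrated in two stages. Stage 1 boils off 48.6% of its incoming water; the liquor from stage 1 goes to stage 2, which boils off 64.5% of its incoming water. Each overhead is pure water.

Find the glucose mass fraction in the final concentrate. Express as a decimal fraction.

water in feed = 107.4×0.410 = 44.034 kg/h.
After stage 1: water left = (1−0.486)×44.034 = 22.633; stream total = 85.999 kg/h.
After stage 2: water left = (1−0.645)×22.633 = 8.0349; final concentrate = 71.401 kg/h.
glucose fraction = 63.366/71.401 = 0.8875.

0.8875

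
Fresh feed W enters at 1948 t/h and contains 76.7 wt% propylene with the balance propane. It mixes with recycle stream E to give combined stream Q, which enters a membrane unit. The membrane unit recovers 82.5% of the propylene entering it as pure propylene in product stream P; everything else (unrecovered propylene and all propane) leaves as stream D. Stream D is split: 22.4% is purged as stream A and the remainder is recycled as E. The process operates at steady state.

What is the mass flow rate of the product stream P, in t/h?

1426 t/h

propylene in Q: m_A = 1948×0.767 + (1−0.224)·(1−0.825)·m_A, so m_A = 1494.1/0.8642 = 1728.9 t/h.
Product P = 0.825×1728.9 = 1426.3 t/h.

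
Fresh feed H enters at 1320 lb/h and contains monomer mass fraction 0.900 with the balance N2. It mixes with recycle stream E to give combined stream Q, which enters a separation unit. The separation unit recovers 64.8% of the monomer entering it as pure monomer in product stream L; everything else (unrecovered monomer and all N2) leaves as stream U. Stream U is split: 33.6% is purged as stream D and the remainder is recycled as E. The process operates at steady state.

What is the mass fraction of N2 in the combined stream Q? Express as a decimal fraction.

N2 enters only via H and leaves only via the purge: 1320×0.100 = 0.336×(N2 in U), and the separation unit passes all N2, so N2 in Q = N2 in U = 392.86 lb/h.
monomer in Q: m_A = 1320×0.900 + (1−0.336)·(1−0.648)·m_A, so m_A = 1188/0.7663 = 1550.4 lb/h.
Q = 1550.4 + 392.86 = 1943.2 lb/h.
N2 fraction in Q = 392.86/1943.2 = 0.202.

0.202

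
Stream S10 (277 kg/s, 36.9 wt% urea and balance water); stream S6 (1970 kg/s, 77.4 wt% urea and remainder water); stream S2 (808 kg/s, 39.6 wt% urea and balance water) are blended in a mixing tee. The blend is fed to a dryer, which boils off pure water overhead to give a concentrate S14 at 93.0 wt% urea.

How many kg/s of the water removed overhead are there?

961.5 kg/s

urea entering = 277×0.369 + 1970×0.774 + 808×0.396 = 1947 kg/s.
All urea reports to S14, so S14 = 1947/0.930 = 2093.5 kg/s.
Total feed = 3055 kg/s; overhead = 3055 − 2093.5 = 961.49 kg/s.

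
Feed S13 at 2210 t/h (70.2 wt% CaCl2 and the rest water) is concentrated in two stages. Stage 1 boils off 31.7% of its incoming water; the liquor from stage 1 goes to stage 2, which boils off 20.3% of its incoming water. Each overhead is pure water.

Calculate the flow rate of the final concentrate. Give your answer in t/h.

1910 t/h

water in feed = 2210×0.298 = 658.58 t/h.
After stage 1: water left = (1−0.317)×658.58 = 449.81; stream total = 2001.2 t/h.
After stage 2: water left = (1−0.203)×449.81 = 358.5; final concentrate = 1909.9 t/h.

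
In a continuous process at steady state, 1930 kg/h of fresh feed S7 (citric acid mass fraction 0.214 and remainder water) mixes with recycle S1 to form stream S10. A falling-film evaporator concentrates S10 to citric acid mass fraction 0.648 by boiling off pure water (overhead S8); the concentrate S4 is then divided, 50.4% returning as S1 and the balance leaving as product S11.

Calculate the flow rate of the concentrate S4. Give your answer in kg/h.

Overall citric acid balance (none leaves overhead): citric acid in fresh feed = citric acid in product, i.e. 1930×0.214 = (1−0.504)·S4·0.648.
S4 = 413.02/(0.648×0.496) = 1285 kg/h.

1285 kg/h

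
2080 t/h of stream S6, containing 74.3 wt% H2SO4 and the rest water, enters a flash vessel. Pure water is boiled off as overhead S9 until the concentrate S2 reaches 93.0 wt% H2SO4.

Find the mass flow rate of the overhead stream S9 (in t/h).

H2SO4 is conserved: 2080×0.743 = 1545.4 t/h all reports to the concentrate.
Concentrate = 1545.4/(target fraction) = 1661.8 t/h.
Overhead = 2080 − 1661.8 = 418.24 t/h.

418.2 t/h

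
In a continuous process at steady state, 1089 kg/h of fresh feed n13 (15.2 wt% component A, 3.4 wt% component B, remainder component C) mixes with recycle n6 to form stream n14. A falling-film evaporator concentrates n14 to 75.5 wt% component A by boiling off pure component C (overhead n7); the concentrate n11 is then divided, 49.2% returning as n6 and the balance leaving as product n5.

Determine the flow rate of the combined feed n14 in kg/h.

Overall component A balance (none leaves overhead): component A in fresh feed = component A in product, i.e. 1089×0.152 = (1−0.492)·n11·0.755.
n11 = 165.53/(0.755×0.508) = 431.58 kg/h.
Recycle n6 = 0.492×431.58 = 212.34 kg/h.
Combined feed n14 = 1089 + 212.34 = 1301.3 kg/h.

1301 kg/h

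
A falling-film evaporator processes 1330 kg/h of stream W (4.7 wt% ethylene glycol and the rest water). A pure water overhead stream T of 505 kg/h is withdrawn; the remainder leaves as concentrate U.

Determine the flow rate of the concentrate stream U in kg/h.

825 kg/h

Concentrate = 1330 − 505 = 825 kg/h.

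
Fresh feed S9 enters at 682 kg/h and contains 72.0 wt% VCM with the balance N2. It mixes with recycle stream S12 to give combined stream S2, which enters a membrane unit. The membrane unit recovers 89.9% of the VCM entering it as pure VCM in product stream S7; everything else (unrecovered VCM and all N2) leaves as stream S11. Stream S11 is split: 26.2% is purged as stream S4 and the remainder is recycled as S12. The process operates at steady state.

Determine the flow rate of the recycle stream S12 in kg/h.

577.4 kg/h

N2 enters only via S9 and leaves only via the purge: 682×0.280 = 0.262×(N2 in S11), and the membrane unit passes all N2, so N2 in S2 = N2 in S11 = 728.85 kg/h.
VCM in S2: m_A = 682×0.720 + (1−0.262)·(1−0.899)·m_A, so m_A = 491.04/0.9255 = 530.59 kg/h.
S11 = (1−0.899)×530.59 + 728.85 = 782.44 kg/h.
Recycle S12 = (1−0.262)×782.44 = 577.44 kg/h.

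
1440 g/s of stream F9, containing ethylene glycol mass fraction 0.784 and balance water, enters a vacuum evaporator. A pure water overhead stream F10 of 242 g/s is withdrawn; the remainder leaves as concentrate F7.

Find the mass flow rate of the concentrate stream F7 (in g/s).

Concentrate = 1440 − 242 = 1198 g/s.

1198 g/s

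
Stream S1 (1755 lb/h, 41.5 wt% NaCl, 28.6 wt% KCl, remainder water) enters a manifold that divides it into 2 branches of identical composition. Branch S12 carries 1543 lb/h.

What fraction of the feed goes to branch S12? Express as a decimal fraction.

0.879

Fraction to S12 = 1543/1755 = 0.8792.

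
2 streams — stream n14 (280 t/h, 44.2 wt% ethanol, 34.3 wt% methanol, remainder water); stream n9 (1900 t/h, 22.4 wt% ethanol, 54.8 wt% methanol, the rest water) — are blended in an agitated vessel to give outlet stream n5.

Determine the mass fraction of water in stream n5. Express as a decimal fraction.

Total flow out = 280 + 1900 = 2180 t/h.
water in = 280×0.215 + 1900×0.228 = 493.4 t/h.
water mass fraction in n5 = 493.4/2180 = 0.226.

0.226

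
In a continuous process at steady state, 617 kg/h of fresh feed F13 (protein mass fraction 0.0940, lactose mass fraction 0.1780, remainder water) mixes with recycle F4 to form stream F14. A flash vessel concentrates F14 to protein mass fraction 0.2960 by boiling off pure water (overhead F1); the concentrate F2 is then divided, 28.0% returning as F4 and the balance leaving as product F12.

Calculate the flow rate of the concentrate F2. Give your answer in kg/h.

272.1 kg/h

Overall protein balance (none leaves overhead): protein in fresh feed = protein in product, i.e. 617×0.094 = (1−0.280)·F2·0.296.
F2 = 57.998/(0.296×0.720) = 272.14 kg/h.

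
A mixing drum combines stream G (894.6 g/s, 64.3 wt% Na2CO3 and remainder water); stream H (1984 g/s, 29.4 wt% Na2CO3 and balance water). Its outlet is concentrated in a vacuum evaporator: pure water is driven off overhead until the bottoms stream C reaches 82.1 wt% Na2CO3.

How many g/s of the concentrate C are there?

1411 g/s

Na2CO3 entering = 894.6×0.643 + 1984×0.294 = 1158.5 g/s.
All Na2CO3 reports to C, so C = 1158.5/0.821 = 1411.1 g/s.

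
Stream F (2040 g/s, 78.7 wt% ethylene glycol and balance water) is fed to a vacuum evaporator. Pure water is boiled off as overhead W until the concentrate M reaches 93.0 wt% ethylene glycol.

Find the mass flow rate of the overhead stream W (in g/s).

313.7 g/s

ethylene glycol is conserved: 2040×0.787 = 1605.5 g/s all reports to the concentrate.
Concentrate = 1605.5/(target fraction) = 1726.3 g/s.
Overhead = 2040 − 1726.3 = 313.68 g/s.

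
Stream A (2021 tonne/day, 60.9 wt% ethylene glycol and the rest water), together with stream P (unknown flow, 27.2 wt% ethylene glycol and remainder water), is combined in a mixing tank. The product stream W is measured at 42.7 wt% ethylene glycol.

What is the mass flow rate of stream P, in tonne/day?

2373 tonne/day

Let P be the unknown flow. Total out = 2021 + P.
ethylene glycol balance: 1230.8 + 0.272·P = 0.427·(2021 + P)
(0.272 − 0.427)·P = 0.427×2021 − 1230.8 = -367.82
P = -367.82 / -0.155 = 2373 tonne/day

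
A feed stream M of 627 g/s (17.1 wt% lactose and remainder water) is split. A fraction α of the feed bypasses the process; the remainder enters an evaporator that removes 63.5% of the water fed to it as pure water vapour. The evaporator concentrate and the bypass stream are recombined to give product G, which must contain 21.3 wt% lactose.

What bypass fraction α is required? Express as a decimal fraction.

0.625

All 627×0.171 = 107.22 g/s of lactose reaches G, so G = 107.22/0.213 = 503.37 g/s and vapour = 123.63 g/s.
The evaporator receives (1−α)·627 of feed at 0.829 water and removes 0.635 of that water:
0.635×0.829×(1−α)×627 = 123.63
(1−α) = 123.63/330.06 = 0.3746;  α = 0.6254.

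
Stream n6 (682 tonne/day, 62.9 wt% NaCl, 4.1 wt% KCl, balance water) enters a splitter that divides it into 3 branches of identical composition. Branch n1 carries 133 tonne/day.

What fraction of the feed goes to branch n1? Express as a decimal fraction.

Fraction to n1 = 133/682 = 0.1950.

0.195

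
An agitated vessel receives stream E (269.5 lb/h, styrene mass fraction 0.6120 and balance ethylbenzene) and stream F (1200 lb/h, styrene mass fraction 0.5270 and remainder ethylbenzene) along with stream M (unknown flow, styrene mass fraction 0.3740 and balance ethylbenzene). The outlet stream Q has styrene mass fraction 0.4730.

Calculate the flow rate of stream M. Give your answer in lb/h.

Let M be the unknown flow. Total out = 1469.5 + M.
styrene balance: 797.33 + 0.374·M = 0.473·(1469.5 + M)
(0.374 − 0.473)·M = 0.473×1469.5 − 797.33 = -102.26
M = -102.26 / -0.099 = 1032.9 lb/h

1033 lb/h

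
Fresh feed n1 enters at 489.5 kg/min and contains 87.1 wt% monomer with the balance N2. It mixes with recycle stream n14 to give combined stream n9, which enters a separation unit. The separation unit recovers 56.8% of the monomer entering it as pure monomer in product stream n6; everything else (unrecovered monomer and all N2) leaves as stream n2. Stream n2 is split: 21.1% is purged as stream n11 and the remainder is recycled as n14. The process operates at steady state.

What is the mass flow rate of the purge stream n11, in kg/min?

N2 enters only via n1 and leaves only via the purge: 489.5×0.129 = 0.211×(N2 in n2), and the separation unit passes all N2, so N2 in n9 = N2 in n2 = 299.27 kg/min.
monomer in n9: m_A = 489.5×0.871 + (1−0.211)·(1−0.568)·m_A, so m_A = 426.35/0.6592 = 646.82 kg/min.
n2 = (1−0.568)×646.82 + 299.27 = 578.7 kg/min.
Purge n11 = 0.211×578.7 = 122.1 kg/min.

122.1 kg/min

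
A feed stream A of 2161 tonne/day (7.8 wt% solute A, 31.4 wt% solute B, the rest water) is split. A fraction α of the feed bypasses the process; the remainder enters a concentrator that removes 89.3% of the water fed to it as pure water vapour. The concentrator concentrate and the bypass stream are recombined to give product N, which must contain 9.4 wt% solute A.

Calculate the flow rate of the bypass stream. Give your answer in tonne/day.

1484 tonne/day

All 2161×0.078 = 168.56 tonne/day of solute A reaches N, so N = 168.56/0.094 = 1793.2 tonne/day and vapour = 367.83 tonne/day.
The evaporator receives (1−α)·2161 of feed at 0.608 water and removes 0.893 of that water:
0.893×0.608×(1−α)×2161 = 367.83
(1−α) = 367.83/1173.3 = 0.3135;  α = 0.6865.
Bypass flow = 0.6865×2161 = 1483.5 tonne/day.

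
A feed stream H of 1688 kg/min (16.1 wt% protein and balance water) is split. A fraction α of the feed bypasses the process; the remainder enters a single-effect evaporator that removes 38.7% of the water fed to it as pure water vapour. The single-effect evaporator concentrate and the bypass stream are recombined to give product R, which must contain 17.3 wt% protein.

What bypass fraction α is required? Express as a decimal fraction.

All 1688×0.161 = 271.77 kg/min of protein reaches R, so R = 271.77/0.173 = 1570.9 kg/min and vapour = 117.09 kg/min.
The evaporator receives (1−α)·1688 of feed at 0.839 water and removes 0.387 of that water:
0.387×0.839×(1−α)×1688 = 117.09
(1−α) = 117.09/548.08 = 0.2136;  α = 0.7864.

0.786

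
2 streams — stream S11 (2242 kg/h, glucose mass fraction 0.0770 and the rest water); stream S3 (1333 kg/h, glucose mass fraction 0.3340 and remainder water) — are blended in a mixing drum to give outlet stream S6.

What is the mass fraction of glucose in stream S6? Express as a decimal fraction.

Total flow out = 2242 + 1333 = 3575 kg/h.
glucose in = 2242×0.077 + 1333×0.334 = 617.86 kg/h.
glucose mass fraction in S6 = 617.86/3575 = 0.1728.

0.1728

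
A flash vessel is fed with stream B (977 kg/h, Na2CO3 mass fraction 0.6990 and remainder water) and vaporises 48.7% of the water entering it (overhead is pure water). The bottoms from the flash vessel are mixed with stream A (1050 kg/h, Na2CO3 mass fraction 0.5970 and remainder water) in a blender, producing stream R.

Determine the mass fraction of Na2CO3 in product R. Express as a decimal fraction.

0.6953

Vapour removed = 0.487×0.301×977 = 143.22 kg/h; concentrate = 833.78 kg/h.
Na2CO3 reaching the mixer = 682.92 (from concentrate) + 1050×0.597 = 1309.8 kg/h.
Product flow = 833.78 + 1050 = 1883.8 kg/h; Na2CO3 fraction = 0.6953.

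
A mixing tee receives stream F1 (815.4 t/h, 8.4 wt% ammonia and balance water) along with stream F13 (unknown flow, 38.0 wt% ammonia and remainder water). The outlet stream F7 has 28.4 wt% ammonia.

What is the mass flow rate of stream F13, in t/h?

1699 t/h

Let F13 be the unknown flow. Total out = 815.4 + F13.
ammonia balance: 68.494 + 0.380·F13 = 0.284·(815.4 + F13)
(0.380 − 0.284)·F13 = 0.284×815.4 − 68.494 = 163.08
F13 = 163.08 / 0.096 = 1698.7 t/h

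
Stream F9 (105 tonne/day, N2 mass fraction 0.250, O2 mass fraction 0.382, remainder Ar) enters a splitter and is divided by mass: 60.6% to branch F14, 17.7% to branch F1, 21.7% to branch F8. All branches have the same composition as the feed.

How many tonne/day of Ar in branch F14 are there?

Branch F14 total = 0.606×105 = 63.63 tonne/day.
Ar in F14 = 0.368×63.63 = 23.416 tonne/day.

23.42 tonne/day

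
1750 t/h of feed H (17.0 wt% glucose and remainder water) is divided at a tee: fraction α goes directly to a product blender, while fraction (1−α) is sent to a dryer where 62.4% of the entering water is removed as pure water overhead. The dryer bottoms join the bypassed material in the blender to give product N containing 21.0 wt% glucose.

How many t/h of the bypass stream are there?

All 1750×0.170 = 297.5 t/h of glucose reaches N, so N = 297.5/0.210 = 1416.7 t/h and vapour = 333.33 t/h.
The evaporator receives (1−α)·1750 of feed at 0.830 water and removes 0.624 of that water:
0.624×0.830×(1−α)×1750 = 333.33
(1−α) = 333.33/906.36 = 0.3678;  α = 0.6322.
Bypass flow = 0.6322×1750 = 1106.4 t/h.

1106 t/h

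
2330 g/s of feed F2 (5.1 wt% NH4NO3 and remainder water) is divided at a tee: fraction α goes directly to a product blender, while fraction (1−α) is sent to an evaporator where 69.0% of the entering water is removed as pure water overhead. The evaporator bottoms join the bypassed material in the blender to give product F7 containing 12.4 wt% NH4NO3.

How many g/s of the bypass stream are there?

235.2 g/s

All 2330×0.051 = 118.83 g/s of NH4NO3 reaches F7, so F7 = 118.83/0.124 = 958.31 g/s and vapour = 1371.7 g/s.
The evaporator receives (1−α)·2330 of feed at 0.949 water and removes 0.690 of that water:
0.690×0.949×(1−α)×2330 = 1371.7
(1−α) = 1371.7/1525.7 = 0.8991;  α = 0.1009.
Bypass flow = 0.1009×2330 = 235.2 g/s.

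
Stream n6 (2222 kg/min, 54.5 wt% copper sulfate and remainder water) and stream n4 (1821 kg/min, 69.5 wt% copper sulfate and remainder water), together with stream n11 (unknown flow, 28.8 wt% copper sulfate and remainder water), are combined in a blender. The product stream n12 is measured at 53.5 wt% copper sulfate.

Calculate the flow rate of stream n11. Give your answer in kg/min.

Let n11 be the unknown flow. Total out = 4043 + n11.
copper sulfate balance: 2476.6 + 0.288·n11 = 0.535·(4043 + n11)
(0.288 − 0.535)·n11 = 0.535×4043 − 2476.6 = -313.58
n11 = -313.58 / -0.247 = 1269.6 kg/min

1270 kg/min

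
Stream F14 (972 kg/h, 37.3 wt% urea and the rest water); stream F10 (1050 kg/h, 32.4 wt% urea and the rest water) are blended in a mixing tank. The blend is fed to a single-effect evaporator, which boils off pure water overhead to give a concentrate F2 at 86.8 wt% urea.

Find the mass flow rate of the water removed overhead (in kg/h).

1212 kg/h

urea entering = 972×0.373 + 1050×0.324 = 702.76 kg/h.
All urea reports to F2, so F2 = 702.76/0.868 = 809.63 kg/h.
Total feed = 2022 kg/h; overhead = 2022 − 809.63 = 1212.4 kg/h.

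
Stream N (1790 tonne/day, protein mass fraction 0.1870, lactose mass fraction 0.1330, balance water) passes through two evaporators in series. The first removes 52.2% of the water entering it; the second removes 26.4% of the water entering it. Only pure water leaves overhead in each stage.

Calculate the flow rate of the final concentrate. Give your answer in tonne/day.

1001 tonne/day

water in feed = 1790×0.680 = 1217.2 tonne/day.
After stage 1: water left = (1−0.522)×1217.2 = 581.82; stream total = 1154.6 tonne/day.
After stage 2: water left = (1−0.264)×581.82 = 428.22; final concentrate = 1001 tonne/day.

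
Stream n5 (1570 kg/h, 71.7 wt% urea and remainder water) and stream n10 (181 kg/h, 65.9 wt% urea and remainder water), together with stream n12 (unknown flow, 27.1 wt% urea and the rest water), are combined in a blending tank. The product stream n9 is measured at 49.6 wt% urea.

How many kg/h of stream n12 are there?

Let n12 be the unknown flow. Total out = 1751 + n12.
urea balance: 1245 + 0.271·n12 = 0.496·(1751 + n12)
(0.271 − 0.496)·n12 = 0.496×1751 − 1245 = -376.47
n12 = -376.47 / -0.225 = 1673.2 kg/h

1673 kg/h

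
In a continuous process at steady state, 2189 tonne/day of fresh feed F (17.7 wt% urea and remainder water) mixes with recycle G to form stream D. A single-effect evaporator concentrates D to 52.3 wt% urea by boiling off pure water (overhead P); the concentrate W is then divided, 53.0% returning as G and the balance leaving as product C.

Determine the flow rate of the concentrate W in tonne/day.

Overall urea balance (none leaves overhead): urea in fresh feed = urea in product, i.e. 2189×0.177 = (1−0.530)·W·0.523.
W = 387.45/(0.523×0.470) = 1576.2 tonne/day.

1576 tonne/day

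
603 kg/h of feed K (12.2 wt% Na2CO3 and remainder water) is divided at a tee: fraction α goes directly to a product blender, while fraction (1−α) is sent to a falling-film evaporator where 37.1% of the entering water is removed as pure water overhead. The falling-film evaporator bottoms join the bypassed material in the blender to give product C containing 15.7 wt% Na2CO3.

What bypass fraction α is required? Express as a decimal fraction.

All 603×0.122 = 73.566 kg/h of Na2CO3 reaches C, so C = 73.566/0.157 = 468.57 kg/h and vapour = 134.43 kg/h.
The evaporator receives (1−α)·603 of feed at 0.878 water and removes 0.371 of that water:
0.371×0.878×(1−α)×603 = 134.43
(1−α) = 134.43/196.42 = 0.6844;  α = 0.3156.

0.316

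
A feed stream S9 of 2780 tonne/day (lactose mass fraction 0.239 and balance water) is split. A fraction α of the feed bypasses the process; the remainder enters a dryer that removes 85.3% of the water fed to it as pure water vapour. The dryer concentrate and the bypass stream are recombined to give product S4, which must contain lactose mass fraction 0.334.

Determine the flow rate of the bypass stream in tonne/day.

1562 tonne/day

All 2780×0.239 = 664.42 tonne/day of lactose reaches S4, so S4 = 664.42/0.334 = 1989.3 tonne/day and vapour = 790.72 tonne/day.
The evaporator receives (1−α)·2780 of feed at 0.761 water and removes 0.853 of that water:
0.853×0.761×(1−α)×2780 = 790.72
(1−α) = 790.72/1804.6 = 0.4382;  α = 0.5618.
Bypass flow = 0.5618×2780 = 1561.9 tonne/day.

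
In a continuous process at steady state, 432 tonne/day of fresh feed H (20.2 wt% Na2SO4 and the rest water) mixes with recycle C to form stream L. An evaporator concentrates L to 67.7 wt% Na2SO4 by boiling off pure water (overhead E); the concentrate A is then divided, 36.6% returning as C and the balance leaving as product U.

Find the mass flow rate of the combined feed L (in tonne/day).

506.4 tonne/day

Overall Na2SO4 balance (none leaves overhead): Na2SO4 in fresh feed = Na2SO4 in product, i.e. 432×0.202 = (1−0.366)·A·0.677.
A = 87.264/(0.677×0.634) = 203.31 tonne/day.
Recycle C = 0.366×203.31 = 74.411 tonne/day.
Combined feed L = 432 + 74.411 = 506.41 tonne/day.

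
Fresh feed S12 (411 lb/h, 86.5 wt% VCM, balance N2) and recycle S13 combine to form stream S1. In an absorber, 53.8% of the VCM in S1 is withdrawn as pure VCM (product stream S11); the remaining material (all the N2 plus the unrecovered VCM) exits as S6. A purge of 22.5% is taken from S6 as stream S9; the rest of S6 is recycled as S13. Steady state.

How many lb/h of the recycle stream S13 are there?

N2 enters only via S12 and leaves only via the purge: 411×0.135 = 0.225×(N2 in S6), and the absorber passes all N2, so N2 in S1 = N2 in S6 = 246.6 lb/h.
VCM in S1: m_A = 411×0.865 + (1−0.225)·(1−0.538)·m_A, so m_A = 355.51/0.6420 = 553.8 lb/h.
S6 = (1−0.538)×553.8 + 246.6 = 502.46 lb/h.
Recycle S13 = (1−0.225)×502.46 = 389.4 lb/h.

389.4 lb/h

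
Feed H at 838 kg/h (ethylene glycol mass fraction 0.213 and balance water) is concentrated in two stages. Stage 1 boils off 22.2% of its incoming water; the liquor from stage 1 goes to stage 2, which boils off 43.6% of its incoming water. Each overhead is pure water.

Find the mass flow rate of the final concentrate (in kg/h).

467.9 kg/h

water in feed = 838×0.787 = 659.51 kg/h.
After stage 1: water left = (1−0.222)×659.51 = 513.1; stream total = 691.59 kg/h.
After stage 2: water left = (1−0.436)×513.1 = 289.39; final concentrate = 467.88 kg/h.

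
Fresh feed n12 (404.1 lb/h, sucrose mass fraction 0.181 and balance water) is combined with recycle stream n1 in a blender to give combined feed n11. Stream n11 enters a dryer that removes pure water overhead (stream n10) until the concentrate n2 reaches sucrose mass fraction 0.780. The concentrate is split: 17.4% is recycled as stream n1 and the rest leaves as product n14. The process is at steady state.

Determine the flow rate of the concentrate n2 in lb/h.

Overall sucrose balance (none leaves overhead): sucrose in fresh feed = sucrose in product, i.e. 404.1×0.181 = (1−0.174)·n2·0.780.
n2 = 73.142/(0.780×0.826) = 113.53 lb/h.

113.5 lb/h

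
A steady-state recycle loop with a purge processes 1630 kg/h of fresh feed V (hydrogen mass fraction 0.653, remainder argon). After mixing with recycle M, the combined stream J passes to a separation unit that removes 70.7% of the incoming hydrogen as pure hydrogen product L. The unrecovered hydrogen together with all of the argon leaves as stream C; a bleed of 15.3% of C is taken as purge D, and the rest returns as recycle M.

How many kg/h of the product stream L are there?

hydrogen in J: m_A = 1630×0.653 + (1−0.153)·(1−0.707)·m_A, so m_A = 1064.4/0.7518 = 1415.7 kg/h.
Product L = 0.707×1415.7 = 1000.9 kg/h.

1001 kg/h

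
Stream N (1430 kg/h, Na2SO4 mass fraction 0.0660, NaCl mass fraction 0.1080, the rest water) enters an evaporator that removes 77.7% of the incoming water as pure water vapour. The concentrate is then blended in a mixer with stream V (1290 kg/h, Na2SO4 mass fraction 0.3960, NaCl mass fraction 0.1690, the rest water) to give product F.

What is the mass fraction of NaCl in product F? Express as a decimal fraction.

Vapour removed = 0.777×0.826×1430 = 917.78 kg/h; concentrate = 512.22 kg/h.
NaCl reaching the mixer = 154.44 (from concentrate) + 1290×0.169 = 372.45 kg/h.
Product flow = 512.22 + 1290 = 1802.2 kg/h; NaCl fraction = 0.2067.

0.2067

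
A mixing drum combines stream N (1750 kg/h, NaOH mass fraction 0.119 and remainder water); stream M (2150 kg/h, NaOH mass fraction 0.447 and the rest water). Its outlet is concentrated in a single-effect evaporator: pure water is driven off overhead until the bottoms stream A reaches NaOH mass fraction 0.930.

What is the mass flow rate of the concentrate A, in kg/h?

1257 kg/h

NaOH entering = 1750×0.119 + 2150×0.447 = 1169.3 kg/h.
All NaOH reports to A, so A = 1169.3/0.930 = 1257.3 kg/h.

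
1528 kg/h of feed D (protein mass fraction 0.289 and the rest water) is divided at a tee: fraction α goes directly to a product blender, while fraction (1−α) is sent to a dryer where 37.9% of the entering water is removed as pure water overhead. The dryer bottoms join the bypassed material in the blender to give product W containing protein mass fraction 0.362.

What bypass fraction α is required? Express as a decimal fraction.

0.252

All 1528×0.289 = 441.59 kg/h of protein reaches W, so W = 441.59/0.362 = 1219.9 kg/h and vapour = 308.13 kg/h.
The evaporator receives (1−α)·1528 of feed at 0.711 water and removes 0.379 of that water:
0.379×0.711×(1−α)×1528 = 308.13
(1−α) = 308.13/411.75 = 0.7484;  α = 0.2516.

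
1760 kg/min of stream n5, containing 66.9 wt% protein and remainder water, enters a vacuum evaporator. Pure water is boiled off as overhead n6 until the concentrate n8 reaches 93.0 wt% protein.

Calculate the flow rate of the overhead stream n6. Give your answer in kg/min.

protein is conserved: 1760×0.669 = 1177.4 kg/min all reports to the concentrate.
Concentrate = 1177.4/(target fraction) = 1266.1 kg/min.
Overhead = 1760 − 1266.1 = 493.94 kg/min.

493.9 kg/min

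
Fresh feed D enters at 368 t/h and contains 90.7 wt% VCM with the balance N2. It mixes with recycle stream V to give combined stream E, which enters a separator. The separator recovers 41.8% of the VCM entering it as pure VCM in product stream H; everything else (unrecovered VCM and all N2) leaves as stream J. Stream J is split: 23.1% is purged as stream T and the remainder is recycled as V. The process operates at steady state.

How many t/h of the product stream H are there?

252.5 t/h

VCM in E: m_A = 368×0.907 + (1−0.231)·(1−0.418)·m_A, so m_A = 333.78/0.5524 = 604.18 t/h.
Product H = 0.418×604.18 = 252.55 t/h.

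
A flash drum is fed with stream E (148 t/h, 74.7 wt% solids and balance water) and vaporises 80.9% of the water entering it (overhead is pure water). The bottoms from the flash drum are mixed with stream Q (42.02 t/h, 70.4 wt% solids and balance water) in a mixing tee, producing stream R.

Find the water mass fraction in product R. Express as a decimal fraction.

Vapour removed = 0.809×0.253×148 = 30.292 t/h; concentrate = 117.71 t/h.
water reaching the mixer = 7.1518 (from concentrate) + 42.02×0.296 = 19.59 t/h.
Product flow = 117.71 + 42.02 = 159.73 t/h; water fraction = 0.123.

0.123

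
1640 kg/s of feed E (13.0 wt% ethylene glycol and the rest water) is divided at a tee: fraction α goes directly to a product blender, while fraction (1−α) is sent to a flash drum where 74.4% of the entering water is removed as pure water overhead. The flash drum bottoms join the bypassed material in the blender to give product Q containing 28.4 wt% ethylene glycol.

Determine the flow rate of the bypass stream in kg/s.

All 1640×0.130 = 213.2 kg/s of ethylene glycol reaches Q, so Q = 213.2/0.284 = 750.7 kg/s and vapour = 889.3 kg/s.
The evaporator receives (1−α)·1640 of feed at 0.870 water and removes 0.744 of that water:
0.744×0.870×(1−α)×1640 = 889.3
(1−α) = 889.3/1061.5 = 0.8377;  α = 0.1623.
Bypass flow = 0.1623×1640 = 266.1 kg/s.

266.1 kg/s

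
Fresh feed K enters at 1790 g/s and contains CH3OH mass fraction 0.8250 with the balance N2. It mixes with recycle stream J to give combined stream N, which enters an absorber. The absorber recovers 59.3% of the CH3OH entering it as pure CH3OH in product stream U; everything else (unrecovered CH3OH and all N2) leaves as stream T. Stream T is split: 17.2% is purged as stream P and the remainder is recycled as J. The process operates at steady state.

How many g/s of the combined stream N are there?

4049 g/s

N2 enters only via K and leaves only via the purge: 1790×0.175 = 0.172×(N2 in T), and the absorber passes all N2, so N2 in N = N2 in T = 1821.2 g/s.
CH3OH in N: m_A = 1790×0.825 + (1−0.172)·(1−0.593)·m_A, so m_A = 1476.8/0.6630 = 2227.4 g/s.
N = 2227.4 + 1821.2 = 4048.6 g/s.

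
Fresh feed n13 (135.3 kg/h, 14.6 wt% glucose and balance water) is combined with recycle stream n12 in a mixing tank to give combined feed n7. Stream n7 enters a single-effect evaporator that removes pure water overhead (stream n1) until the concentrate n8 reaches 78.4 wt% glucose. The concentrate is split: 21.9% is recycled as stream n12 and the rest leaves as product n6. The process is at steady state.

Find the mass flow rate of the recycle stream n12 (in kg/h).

Overall glucose balance (none leaves overhead): glucose in fresh feed = glucose in product, i.e. 135.3×0.146 = (1−0.219)·n8·0.784.
n8 = 19.754/(0.784×0.781) = 32.261 kg/h.
Recycle n12 = 0.219×32.261 = 7.0653 kg/h.

7.065 kg/h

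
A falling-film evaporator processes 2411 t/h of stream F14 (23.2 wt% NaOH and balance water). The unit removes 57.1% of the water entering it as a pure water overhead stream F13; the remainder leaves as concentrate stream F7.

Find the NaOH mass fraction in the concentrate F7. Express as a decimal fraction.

0.413

NaOH is not removed: 2411×0.232 = 559.35 t/h of NaOH enters F7.
water entering = 2411×0.768 = 1851.6 t/h; overhead removed = 0.571×1851.6 = 1057.3 t/h.
Concentrate = 2411 − 1057.3 = 1353.7 t/h.
Mass fraction = 559.35/1353.7 = 0.413.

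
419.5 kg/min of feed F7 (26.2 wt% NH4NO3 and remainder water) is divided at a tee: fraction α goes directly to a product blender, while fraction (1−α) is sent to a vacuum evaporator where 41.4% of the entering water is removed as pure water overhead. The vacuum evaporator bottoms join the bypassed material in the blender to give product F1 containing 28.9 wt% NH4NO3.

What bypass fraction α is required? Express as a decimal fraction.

All 419.5×0.262 = 109.91 kg/min of NH4NO3 reaches F1, so F1 = 109.91/0.289 = 380.31 kg/min and vapour = 39.192 kg/min.
The evaporator receives (1−α)·419.5 of feed at 0.738 water and removes 0.414 of that water:
0.414×0.738×(1−α)×419.5 = 39.192
(1−α) = 39.192/128.17 = 0.3058;  α = 0.6942.

0.694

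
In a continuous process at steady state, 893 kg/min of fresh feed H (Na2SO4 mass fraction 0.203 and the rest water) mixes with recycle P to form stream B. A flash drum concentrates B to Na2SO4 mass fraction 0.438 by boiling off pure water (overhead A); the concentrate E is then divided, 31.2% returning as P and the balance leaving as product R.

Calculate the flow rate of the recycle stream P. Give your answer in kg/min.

Overall Na2SO4 balance (none leaves overhead): Na2SO4 in fresh feed = Na2SO4 in product, i.e. 893×0.203 = (1−0.312)·E·0.438.
E = 181.28/(0.438×0.688) = 601.57 kg/min.
Recycle P = 0.312×601.57 = 187.69 kg/min.

187.7 kg/min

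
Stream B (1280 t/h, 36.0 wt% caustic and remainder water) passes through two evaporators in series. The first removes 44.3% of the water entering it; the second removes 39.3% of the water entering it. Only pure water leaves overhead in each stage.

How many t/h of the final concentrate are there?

water in feed = 1280×0.640 = 819.2 t/h.
After stage 1: water left = (1−0.443)×819.2 = 456.29; stream total = 917.09 t/h.
After stage 2: water left = (1−0.393)×456.29 = 276.97; final concentrate = 737.77 t/h.

737.8 t/h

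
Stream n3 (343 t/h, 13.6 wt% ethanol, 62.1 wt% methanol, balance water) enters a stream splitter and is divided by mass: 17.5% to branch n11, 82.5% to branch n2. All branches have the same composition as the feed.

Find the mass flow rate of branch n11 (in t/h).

60.02 t/h

Branch n11 flow = 0.175×343 = 60.025 t/h.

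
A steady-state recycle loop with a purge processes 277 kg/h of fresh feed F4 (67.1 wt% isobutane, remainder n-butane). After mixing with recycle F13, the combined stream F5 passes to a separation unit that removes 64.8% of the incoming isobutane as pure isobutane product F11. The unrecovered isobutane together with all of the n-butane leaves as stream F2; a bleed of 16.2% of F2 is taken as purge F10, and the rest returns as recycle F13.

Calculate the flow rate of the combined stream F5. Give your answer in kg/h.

n-butane enters only via F4 and leaves only via the purge: 277×0.329 = 0.162×(n-butane in F2), and the separation unit passes all n-butane, so n-butane in F5 = n-butane in F2 = 562.55 kg/h.
isobutane in F5: m_A = 277×0.671 + (1−0.162)·(1−0.648)·m_A, so m_A = 185.87/0.7050 = 263.63 kg/h.
F5 = 263.63 + 562.55 = 826.18 kg/h.

826.2 kg/h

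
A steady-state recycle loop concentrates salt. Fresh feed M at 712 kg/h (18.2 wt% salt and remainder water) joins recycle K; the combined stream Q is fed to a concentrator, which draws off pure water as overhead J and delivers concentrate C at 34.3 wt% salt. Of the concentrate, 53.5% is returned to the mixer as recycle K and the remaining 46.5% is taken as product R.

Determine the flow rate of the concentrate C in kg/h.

812.5 kg/h

Overall salt balance (none leaves overhead): salt in fresh feed = salt in product, i.e. 712×0.182 = (1−0.535)·C·0.343.
C = 129.58/(0.343×0.465) = 812.46 kg/h.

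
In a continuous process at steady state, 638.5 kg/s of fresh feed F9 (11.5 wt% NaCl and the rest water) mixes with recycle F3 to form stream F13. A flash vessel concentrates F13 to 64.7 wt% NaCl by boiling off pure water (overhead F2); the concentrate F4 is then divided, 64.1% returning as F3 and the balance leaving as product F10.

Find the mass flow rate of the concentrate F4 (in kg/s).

Overall NaCl balance (none leaves overhead): NaCl in fresh feed = NaCl in product, i.e. 638.5×0.115 = (1−0.641)·F4·0.647.
F4 = 73.428/(0.647×0.359) = 316.13 kg/s.

316.1 kg/s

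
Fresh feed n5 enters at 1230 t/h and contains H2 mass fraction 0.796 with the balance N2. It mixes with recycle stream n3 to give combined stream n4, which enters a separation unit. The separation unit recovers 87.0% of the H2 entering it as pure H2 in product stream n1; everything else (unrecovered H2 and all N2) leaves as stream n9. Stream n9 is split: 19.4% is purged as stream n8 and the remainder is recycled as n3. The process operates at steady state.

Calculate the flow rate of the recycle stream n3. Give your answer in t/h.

N2 enters only via n5 and leaves only via the purge: 1230×0.204 = 0.194×(N2 in n9), and the separation unit passes all N2, so N2 in n4 = N2 in n9 = 1293.4 t/h.
H2 in n4: m_A = 1230×0.796 + (1−0.194)·(1−0.870)·m_A, so m_A = 979.08/0.8952 = 1093.7 t/h.
n9 = (1−0.870)×1093.7 + 1293.4 = 1435.6 t/h.
Recycle n3 = (1−0.194)×1435.6 = 1157.1 t/h.

1157 t/h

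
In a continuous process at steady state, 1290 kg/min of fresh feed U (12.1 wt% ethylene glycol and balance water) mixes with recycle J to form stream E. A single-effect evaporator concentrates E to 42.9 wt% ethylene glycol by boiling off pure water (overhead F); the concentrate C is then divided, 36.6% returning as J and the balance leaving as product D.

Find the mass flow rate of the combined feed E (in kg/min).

Overall ethylene glycol balance (none leaves overhead): ethylene glycol in fresh feed = ethylene glycol in product, i.e. 1290×0.121 = (1−0.366)·C·0.429.
C = 156.09/(0.429×0.634) = 573.89 kg/min.
Recycle J = 0.366×573.89 = 210.04 kg/min.
Combined feed E = 1290 + 210.04 = 1500 kg/min.

1500 kg/min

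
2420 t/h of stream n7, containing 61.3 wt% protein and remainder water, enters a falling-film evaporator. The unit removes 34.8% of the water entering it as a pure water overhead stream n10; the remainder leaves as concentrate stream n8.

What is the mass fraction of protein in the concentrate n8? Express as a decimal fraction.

protein is not removed: 2420×0.613 = 1483.5 t/h of protein enters n8.
water entering = 2420×0.387 = 936.54 t/h; overhead removed = 0.348×936.54 = 325.92 t/h.
Concentrate = 2420 − 325.92 = 2094.1 t/h.
Mass fraction = 1483.5/2094.1 = 0.708.

0.708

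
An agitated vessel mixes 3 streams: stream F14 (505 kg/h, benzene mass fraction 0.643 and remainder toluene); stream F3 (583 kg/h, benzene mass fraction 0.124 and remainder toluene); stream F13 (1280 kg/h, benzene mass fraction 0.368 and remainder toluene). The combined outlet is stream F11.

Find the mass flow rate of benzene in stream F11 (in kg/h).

benzene out = benzene in = 505×0.643 + 583×0.124 + 1280×0.368 = 868.05 kg/h.

868 kg/h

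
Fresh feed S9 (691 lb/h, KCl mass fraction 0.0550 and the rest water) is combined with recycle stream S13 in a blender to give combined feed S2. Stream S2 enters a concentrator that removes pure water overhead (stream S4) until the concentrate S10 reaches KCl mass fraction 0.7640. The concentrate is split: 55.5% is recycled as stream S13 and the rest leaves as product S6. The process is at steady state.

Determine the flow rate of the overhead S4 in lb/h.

Overall KCl balance (none leaves overhead): KCl in fresh feed = KCl in product, i.e. 691×0.055 = (1−0.555)·S10·0.764.
S10 = 38.005/(0.764×0.445) = 111.79 lb/h.
Recycle S13 = 0.555×111.79 = 62.041 lb/h.
Combined feed S2 = 691 + 62.041 = 753.04 lb/h.
Overhead S4 = S2 − S10 = 753.04 − 111.79 = 641.26 lb/h.

641.3 lb/h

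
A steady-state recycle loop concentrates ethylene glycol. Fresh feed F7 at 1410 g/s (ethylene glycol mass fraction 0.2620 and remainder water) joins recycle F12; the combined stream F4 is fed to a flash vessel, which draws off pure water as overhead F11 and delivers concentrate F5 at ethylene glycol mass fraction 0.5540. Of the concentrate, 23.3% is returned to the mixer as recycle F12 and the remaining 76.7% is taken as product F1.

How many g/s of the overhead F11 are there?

Overall ethylene glycol balance (none leaves overhead): ethylene glycol in fresh feed = ethylene glycol in product, i.e. 1410×0.262 = (1−0.233)·F5·0.554.
F5 = 369.42/(0.554×0.767) = 869.39 g/s.
Recycle F12 = 0.233×869.39 = 202.57 g/s.
Combined feed F4 = 1410 + 202.57 = 1612.6 g/s.
Overhead F11 = F4 − F5 = 1612.6 − 869.39 = 743.18 g/s.

743.2 g/s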